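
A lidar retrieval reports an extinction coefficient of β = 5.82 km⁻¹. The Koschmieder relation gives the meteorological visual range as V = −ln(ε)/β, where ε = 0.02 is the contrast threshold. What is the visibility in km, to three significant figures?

V = −ln(0.02) / 5.82 = 3.912 / 5.82 = 0.6722 km.

0.672 km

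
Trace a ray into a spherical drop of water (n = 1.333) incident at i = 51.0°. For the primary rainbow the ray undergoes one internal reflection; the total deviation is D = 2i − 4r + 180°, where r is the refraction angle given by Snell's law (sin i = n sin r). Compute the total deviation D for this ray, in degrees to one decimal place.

139.4°

sin r = sin 51.0° / 1.333 = 0.7771/1.333 = 0.5830; r = 35.66°.
D = 2·51.0° − 4·35.66° + 180° = 102.00° − 142.65° + 180° = 139.35°.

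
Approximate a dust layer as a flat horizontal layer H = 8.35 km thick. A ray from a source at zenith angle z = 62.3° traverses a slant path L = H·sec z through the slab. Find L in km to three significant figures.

18.0 km

sec z = 1/cos 62.3° = 2.1513.
L = 8.35 × 2.1513 = 17.963 km.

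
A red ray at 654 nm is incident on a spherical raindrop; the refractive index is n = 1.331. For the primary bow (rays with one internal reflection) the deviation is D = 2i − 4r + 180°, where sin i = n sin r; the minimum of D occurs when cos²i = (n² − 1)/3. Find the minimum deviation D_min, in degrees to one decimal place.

137.6°

cos²i = (1.77156 − 1)/3 = 0.25719; i = arccos(0.50714) = 59.527°.
sin r = sin 59.527°/1.331 = 0.64753; r = 40.356°.
D_min = 2·59.527° − 4·40.356° + 180° = 137.630°.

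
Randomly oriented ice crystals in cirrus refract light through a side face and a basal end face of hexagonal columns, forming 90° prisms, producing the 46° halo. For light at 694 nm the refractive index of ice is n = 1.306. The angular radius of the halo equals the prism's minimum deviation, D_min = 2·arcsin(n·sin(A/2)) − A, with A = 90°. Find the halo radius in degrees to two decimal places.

n·sin(A/2) = 1.306 × sin 45° = 1.306 × 0.7071 = 0.9235.
D_min = 2·arcsin(0.9235) − 90° = 2 × 67.440° − 90° = 44.881°.

44.88°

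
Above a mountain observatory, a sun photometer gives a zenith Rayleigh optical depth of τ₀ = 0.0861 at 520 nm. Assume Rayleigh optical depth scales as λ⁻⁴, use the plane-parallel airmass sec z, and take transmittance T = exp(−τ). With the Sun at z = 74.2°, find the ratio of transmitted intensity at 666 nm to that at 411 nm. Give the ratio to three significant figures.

Airmass: sec 74.2° = 3.6727.
τ(666 nm) = 0.0861 × (520/666)⁴ × 3.6727 = 0.0861 × 0.3716 × 3.6727 = 0.1175.
τ(411 nm) = 0.0861 × (520/411)⁴ × 3.6727 = 0.0861 × 2.5624 × 3.6727 = 0.8103.
T(666)/T(411) = exp(τ_B − τ_A) = exp(0.6928) = 1.9992.

2.00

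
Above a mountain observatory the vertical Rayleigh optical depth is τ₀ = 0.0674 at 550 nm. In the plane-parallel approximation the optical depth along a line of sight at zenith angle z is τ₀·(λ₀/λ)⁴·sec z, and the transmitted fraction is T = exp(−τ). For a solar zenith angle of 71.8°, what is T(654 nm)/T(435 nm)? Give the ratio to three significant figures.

1.56

Airmass: sec 71.8° = 3.2017.
τ(654 nm) = 0.0674 × (550/654)⁴ × 3.2017 = 0.0674 × 0.5002 × 3.2017 = 0.1079.
τ(435 nm) = 0.0674 × (550/435)⁴ × 3.2017 = 0.0674 × 2.5556 × 3.2017 = 0.5515.
T(654)/T(435) = exp(τ_B − τ_A) = exp(0.4435) = 1.5582.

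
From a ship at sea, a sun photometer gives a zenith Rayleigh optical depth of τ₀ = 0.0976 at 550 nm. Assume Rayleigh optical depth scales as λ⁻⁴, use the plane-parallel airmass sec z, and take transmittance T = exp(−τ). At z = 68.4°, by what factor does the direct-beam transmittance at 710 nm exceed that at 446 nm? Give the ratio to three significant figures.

Airmass: sec 68.4° = 2.7165.
τ(710 nm) = 0.0976 × (550/710)⁴ × 2.7165 = 0.0976 × 0.3601 × 2.7165 = 0.0955.
τ(446 nm) = 0.0976 × (550/446)⁴ × 2.7165 = 0.0976 × 2.3127 × 2.7165 = 0.6131.
T(710)/T(446) = exp(τ_B − τ_A) = exp(0.5177) = 1.6781.

1.68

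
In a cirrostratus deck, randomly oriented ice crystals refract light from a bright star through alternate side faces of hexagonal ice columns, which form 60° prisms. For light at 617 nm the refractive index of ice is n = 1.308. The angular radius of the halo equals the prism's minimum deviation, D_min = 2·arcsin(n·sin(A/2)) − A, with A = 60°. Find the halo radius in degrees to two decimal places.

21.69°

n·sin(A/2) = 1.308 × sin 30° = 1.308 × 0.5000 = 0.6540.
D_min = 2·arcsin(0.6540) − 60° = 2 × 40.844° − 60° = 21.688°.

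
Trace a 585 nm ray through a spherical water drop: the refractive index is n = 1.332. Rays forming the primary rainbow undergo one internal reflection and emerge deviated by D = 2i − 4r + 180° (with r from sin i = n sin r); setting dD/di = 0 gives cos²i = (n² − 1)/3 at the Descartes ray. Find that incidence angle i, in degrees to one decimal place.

59.5°

cos²i = (1.332² − 1)/3 = (1.77422 − 1)/3 = 0.25807.
cos i = 0.50801, so i = 59.469°.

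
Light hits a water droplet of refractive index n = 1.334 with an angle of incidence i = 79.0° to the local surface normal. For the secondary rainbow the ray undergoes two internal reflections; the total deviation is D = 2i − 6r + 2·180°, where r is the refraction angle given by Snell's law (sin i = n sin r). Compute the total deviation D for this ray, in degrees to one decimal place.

sin r = sin 79.0° / 1.334 = 0.9816/1.334 = 0.7359; r = 47.38°.
D = 2·79.0° − 6·47.38° + 2·180° = 158.00° − 284.28° + 360° = 233.72°.

233.7°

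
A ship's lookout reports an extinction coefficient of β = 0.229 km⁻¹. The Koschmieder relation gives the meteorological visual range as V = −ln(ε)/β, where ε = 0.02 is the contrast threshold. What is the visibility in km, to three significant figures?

V = −ln(0.02) / 0.229 = 3.912 / 0.229 = 17.0831 km.

17.1 km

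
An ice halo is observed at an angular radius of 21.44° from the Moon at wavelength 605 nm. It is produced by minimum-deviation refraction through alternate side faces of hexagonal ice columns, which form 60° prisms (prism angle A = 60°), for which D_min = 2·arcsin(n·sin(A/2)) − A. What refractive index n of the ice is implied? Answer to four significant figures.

1.305

Rearranging: n = sin((D_min + A)/2) / sin(A/2).
(D_min + A)/2 = (21.44° + 60°)/2 = 40.720°.
n = sin 40.720° / sin 30° = 0.6524 / 0.5000 = 1.3047.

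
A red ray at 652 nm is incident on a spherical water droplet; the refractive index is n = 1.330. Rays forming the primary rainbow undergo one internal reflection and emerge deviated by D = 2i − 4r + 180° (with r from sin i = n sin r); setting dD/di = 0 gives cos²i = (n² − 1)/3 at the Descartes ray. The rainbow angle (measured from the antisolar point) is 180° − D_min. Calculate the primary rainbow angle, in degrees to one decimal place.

42.5°

cos²i = (1.76890 − 1)/3 = 0.25630; i = arccos(0.50626) = 59.585°.
sin r = sin 59.585°/1.330 = 0.64841; r = 40.422°.
D_min = 2·59.585° − 4·40.422° + 180° = 137.484°.
Rainbow angle = 180° − D_min = 42.516°.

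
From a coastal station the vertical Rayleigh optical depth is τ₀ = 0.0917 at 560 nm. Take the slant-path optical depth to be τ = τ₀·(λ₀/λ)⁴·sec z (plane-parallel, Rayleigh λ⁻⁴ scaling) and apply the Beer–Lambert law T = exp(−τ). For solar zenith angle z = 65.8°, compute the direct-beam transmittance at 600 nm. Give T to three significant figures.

sec 65.8° = 2.4395.
τ = 0.0917 × (560/600)⁴ × 2.4395 = 0.0917 × 0.7588 × 2.4395 = 0.1698.
T = exp(−0.1698) = 0.8439.

0.844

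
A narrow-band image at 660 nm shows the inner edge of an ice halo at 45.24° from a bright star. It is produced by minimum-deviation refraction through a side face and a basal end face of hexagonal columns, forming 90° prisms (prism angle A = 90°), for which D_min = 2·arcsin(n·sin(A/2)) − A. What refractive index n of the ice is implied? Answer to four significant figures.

1.308

Rearranging: n = sin((D_min + A)/2) / sin(A/2).
(D_min + A)/2 = (45.24° + 90°)/2 = 67.620°.
n = sin 67.620° / sin 45° = 0.9247 / 0.7071 = 1.3077.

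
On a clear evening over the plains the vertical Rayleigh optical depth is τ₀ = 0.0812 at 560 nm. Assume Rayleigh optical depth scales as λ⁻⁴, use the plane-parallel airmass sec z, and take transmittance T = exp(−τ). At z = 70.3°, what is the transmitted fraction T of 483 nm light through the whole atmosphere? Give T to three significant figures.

0.647

sec 70.3° = 2.9665.
τ = 0.0812 × (560/483)⁴ × 2.9665 = 0.0812 × 1.8070 × 2.9665 = 0.4353.
T = exp(−0.4353) = 0.6471.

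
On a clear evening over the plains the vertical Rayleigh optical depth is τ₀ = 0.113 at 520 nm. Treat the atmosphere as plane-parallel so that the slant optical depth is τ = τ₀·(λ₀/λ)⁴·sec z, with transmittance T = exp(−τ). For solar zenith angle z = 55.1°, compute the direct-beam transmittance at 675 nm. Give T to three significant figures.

0.933

sec 55.1° = 1.7478.
τ = 0.113 × (520/675)⁴ × 1.7478 = 0.113 × 0.3522 × 1.7478 = 0.0696.
T = exp(−0.0696) = 0.9328.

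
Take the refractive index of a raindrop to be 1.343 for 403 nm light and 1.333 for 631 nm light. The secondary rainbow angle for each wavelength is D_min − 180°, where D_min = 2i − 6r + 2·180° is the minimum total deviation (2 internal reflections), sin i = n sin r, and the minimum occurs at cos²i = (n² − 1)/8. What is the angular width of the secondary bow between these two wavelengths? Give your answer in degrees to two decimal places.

At 403 nm (n = 1.343): cos²i = 0.10046 → i = 71.522°, r = 44.928°, D_min = 233.478°, rainbow angle = 53.478°.
At 631 nm (n = 1.333): cos²i = 0.09711 → i = 71.843°, r = 45.466°, D_min = 230.891°, rainbow angle = 50.891°.
Angular width = |53.478° − 50.891°| = 2.587°.

2.59°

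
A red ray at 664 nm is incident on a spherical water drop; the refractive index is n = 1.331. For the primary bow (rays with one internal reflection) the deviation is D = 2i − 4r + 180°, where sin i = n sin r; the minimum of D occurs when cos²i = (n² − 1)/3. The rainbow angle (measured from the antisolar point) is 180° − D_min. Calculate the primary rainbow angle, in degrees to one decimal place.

cos²i = (1.77156 − 1)/3 = 0.25719; i = arccos(0.50714) = 59.527°.
sin r = sin 59.527°/1.331 = 0.64753; r = 40.356°.
D_min = 2·59.527° − 4·40.356° + 180° = 137.630°.
Rainbow angle = 180° − D_min = 42.370°.

42.4°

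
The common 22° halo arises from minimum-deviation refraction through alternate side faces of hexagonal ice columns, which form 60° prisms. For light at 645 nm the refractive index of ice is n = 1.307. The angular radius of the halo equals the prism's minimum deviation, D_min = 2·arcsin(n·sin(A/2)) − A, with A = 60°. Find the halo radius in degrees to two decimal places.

21.61°

n·sin(A/2) = 1.307 × sin 30° = 1.307 × 0.5000 = 0.6535.
D_min = 2·arcsin(0.6535) − 60° = 2 × 40.806° − 60° = 21.612°.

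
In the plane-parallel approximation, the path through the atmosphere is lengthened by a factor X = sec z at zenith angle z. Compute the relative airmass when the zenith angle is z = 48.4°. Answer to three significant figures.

X = sec z = 1/cos 48.4° = 1/0.6639 = 1.5062.

1.51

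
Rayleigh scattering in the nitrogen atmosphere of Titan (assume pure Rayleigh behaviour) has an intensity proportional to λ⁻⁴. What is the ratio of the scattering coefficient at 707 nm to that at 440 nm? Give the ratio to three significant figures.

0.150

Rayleigh scattering ∝ λ⁻⁴, so the ratio of coefficients is the inverse fourth power of the wavelength ratio.
σ(707)/σ(440) = (440/707)⁴ = (0.6223)⁴ = 0.15.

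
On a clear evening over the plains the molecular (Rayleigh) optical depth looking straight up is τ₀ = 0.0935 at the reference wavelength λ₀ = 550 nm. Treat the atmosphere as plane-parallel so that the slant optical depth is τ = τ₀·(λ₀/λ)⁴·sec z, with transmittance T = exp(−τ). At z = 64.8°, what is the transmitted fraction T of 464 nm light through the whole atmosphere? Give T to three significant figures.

sec 64.8° = 2.3486.
τ = 0.0935 × (550/464)⁴ × 2.3486 = 0.0935 × 1.9741 × 2.3486 = 0.4335.
T = exp(−0.4335) = 0.6482.

0.648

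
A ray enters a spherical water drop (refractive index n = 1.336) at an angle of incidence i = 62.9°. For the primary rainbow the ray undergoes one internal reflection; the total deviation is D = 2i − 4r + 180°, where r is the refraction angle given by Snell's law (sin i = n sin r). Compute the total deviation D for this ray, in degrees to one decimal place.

138.7°

sin r = sin 62.9° / 1.336 = 0.8902/1.336 = 0.6663; r = 41.78°.
D = 2·62.9° − 4·41.78° + 180° = 125.80° − 167.14° + 180° = 138.66°.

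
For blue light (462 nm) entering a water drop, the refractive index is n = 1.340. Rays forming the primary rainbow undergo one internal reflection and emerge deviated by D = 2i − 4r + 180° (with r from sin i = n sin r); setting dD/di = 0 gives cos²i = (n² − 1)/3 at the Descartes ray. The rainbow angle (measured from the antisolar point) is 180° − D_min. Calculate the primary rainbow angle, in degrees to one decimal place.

41.1°

cos²i = (1.79560 − 1)/3 = 0.26520; i = arccos(0.51498) = 59.004°.
sin r = sin 59.004°/1.340 = 0.63971; r = 39.770°.
D_min = 2·59.004° − 4·39.770° + 180° = 138.929°.
Rainbow angle = 180° − D_min = 41.071°.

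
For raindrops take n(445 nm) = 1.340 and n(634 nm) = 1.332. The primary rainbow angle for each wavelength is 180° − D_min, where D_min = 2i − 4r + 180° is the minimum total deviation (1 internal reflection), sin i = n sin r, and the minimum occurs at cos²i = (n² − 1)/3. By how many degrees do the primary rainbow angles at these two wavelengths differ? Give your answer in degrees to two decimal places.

At 445 nm (n = 1.340): cos²i = 0.26520 → i = 59.004°, r = 39.770°, D_min = 138.929°, rainbow angle = 41.071°.
At 634 nm (n = 1.332): cos²i = 0.25807 → i = 59.469°, r = 40.290°, D_min = 137.776°, rainbow angle = 42.224°.
Angular width = |41.071° − 42.224°| = 1.153°.

1.15°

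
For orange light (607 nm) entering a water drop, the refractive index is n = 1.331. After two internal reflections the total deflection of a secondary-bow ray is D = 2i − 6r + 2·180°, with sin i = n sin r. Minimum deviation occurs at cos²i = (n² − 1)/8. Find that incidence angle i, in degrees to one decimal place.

cos²i = (1.331² − 1)/8 = (1.77156 − 1)/8 = 0.09645.
cos i = 0.31056, so i = 71.907°.

71.9°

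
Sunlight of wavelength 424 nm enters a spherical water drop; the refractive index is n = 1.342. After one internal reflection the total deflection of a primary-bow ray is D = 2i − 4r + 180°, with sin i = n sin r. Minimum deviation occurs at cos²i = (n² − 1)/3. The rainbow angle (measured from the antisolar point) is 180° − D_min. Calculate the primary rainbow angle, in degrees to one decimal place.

cos²i = (1.80096 − 1)/3 = 0.26699; i = arccos(0.51671) = 58.888°.
sin r = sin 58.888°/1.342 = 0.63797; r = 39.641°.
D_min = 2·58.888° − 4·39.641° + 180° = 139.213°.
Rainbow angle = 180° − D_min = 40.787°.

40.8°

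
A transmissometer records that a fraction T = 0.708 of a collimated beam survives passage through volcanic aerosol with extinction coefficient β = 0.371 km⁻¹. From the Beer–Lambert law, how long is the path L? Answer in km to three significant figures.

Beer–Lambert: T = exp(−βL) ⇒ L = −ln(T)/β = −ln(0.708)/0.371 = 0.3453/0.371 = 0.9308 km.

0.931 km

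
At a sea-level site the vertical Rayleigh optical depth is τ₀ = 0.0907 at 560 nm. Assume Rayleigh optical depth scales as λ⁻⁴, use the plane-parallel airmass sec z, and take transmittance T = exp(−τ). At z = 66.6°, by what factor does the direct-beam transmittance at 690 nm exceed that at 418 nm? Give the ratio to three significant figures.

Airmass: sec 66.6° = 2.5180.
τ(690 nm) = 0.0907 × (560/690)⁴ × 2.5180 = 0.0907 × 0.4339 × 2.5180 = 0.0991.
τ(418 nm) = 0.0907 × (560/418)⁴ × 2.5180 = 0.0907 × 3.2214 × 2.5180 = 0.7357.
T(690)/T(418) = exp(τ_B − τ_A) = exp(0.6366) = 1.8901.

1.89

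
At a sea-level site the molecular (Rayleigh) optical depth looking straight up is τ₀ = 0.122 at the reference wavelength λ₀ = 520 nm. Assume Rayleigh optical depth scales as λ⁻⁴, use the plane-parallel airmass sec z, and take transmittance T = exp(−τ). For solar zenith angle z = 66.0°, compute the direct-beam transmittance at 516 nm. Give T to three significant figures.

0.734

sec 66.0° = 2.4586.
τ = 0.122 × (520/516)⁴ × 2.4586 = 0.122 × 1.0314 × 2.4586 = 0.3094.
T = exp(−0.3094) = 0.7339.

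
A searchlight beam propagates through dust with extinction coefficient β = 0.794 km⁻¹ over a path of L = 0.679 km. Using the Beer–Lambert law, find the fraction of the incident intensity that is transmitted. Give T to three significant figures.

τ = β·L = 0.794 × 0.679 = 0.5391.
T = exp(−0.5391) = 0.5833.

0.583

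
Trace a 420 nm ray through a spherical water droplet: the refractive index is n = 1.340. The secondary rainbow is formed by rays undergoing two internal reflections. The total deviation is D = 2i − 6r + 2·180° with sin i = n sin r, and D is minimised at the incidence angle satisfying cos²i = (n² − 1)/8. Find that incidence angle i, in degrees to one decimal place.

cos²i = (1.340² − 1)/8 = (1.79560 − 1)/8 = 0.09945.
cos i = 0.31536, so i = 71.618°.

71.6°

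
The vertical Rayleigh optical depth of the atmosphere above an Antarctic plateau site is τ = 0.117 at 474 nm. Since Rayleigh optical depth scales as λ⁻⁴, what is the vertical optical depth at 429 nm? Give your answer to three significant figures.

τ(429 nm) = τ(474 nm) × (474/429)⁴ = 0.117 × (1.1049)⁴ = 0.117 × 1.4903 = 0.1744.

0.174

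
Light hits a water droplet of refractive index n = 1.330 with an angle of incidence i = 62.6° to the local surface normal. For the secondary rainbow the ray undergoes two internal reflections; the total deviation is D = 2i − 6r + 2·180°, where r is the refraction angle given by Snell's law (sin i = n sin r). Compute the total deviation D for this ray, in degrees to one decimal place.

sin r = sin 62.6° / 1.330 = 0.8878/1.330 = 0.6675; r = 41.88°.
D = 2·62.6° − 6·41.88° + 2·180° = 125.20° − 251.26° + 360° = 233.94°.

233.9°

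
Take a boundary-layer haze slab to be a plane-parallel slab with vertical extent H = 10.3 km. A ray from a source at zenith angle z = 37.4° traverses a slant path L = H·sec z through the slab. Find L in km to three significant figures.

13.0 km

sec z = 1/cos 37.4° = 1.2588.
L = 10.3 × 1.2588 = 12.966 km.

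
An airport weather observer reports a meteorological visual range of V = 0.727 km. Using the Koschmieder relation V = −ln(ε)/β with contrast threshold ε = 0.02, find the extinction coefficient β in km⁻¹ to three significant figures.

β = −ln(0.02) / V = 3.912 / 0.727 = 5.3810 km⁻¹.

5.38 km⁻¹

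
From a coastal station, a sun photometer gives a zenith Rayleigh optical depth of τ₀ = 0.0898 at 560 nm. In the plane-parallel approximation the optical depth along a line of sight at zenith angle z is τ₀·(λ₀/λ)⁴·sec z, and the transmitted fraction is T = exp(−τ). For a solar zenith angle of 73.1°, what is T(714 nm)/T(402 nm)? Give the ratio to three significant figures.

2.85

Airmass: sec 73.1° = 3.4399.
τ(714 nm) = 0.0898 × (560/714)⁴ × 3.4399 = 0.0898 × 0.3784 × 3.4399 = 0.1169.
τ(402 nm) = 0.0898 × (560/402)⁴ × 3.4399 = 0.0898 × 3.7657 × 3.4399 = 1.1633.
T(714)/T(402) = exp(τ_B − τ_A) = exp(1.0464) = 2.8473.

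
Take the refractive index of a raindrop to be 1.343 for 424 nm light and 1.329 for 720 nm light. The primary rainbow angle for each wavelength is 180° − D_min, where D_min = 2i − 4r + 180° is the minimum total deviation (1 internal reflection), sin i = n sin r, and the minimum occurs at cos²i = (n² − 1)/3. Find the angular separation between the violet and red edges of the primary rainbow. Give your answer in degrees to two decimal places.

At 424 nm (n = 1.343): cos²i = 0.26788 → i = 58.830°, r = 39.577°, D_min = 139.354°, rainbow angle = 40.646°.
At 720 nm (n = 1.329): cos²i = 0.25541 → i = 59.643°, r = 40.487°, D_min = 137.337°, rainbow angle = 42.663°.
Angular width = |40.646° − 42.663°| = 2.017°.

2.02°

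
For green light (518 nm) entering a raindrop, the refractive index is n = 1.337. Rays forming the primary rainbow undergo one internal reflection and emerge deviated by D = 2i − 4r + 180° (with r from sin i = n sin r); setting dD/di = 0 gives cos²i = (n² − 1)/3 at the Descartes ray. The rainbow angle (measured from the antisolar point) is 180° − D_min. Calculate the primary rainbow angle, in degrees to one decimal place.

cos²i = (1.78757 − 1)/3 = 0.26252; i = arccos(0.51237) = 59.178°.
sin r = sin 59.178°/1.337 = 0.64231; r = 39.964°.
D_min = 2·59.178° − 4·39.964° + 180° = 138.500°.
Rainbow angle = 180° − D_min = 41.500°.

41.5°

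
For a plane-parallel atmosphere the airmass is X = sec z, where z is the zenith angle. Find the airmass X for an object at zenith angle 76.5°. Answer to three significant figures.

X = sec z = 1/cos 76.5° = 1/0.2334 = 4.2837.

4.28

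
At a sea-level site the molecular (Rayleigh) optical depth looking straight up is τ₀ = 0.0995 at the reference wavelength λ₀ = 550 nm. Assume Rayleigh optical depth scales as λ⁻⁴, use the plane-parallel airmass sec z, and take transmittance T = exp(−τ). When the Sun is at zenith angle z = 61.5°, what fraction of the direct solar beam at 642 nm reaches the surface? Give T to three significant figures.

0.894

sec 61.5° = 2.0957.
τ = 0.0995 × (550/642)⁴ × 2.0957 = 0.0995 × 0.5387 × 2.0957 = 0.1123.
T = exp(−0.1123) = 0.8938.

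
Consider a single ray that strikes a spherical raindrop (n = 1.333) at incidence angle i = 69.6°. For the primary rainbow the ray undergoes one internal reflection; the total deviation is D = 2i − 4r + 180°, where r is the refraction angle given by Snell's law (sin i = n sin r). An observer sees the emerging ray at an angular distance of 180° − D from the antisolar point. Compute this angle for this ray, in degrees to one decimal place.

sin r = sin 69.6° / 1.333 = 0.9373/1.333 = 0.7031; r = 44.68°.
D = 2·69.6° − 4·44.68° + 180° = 139.20° − 178.72° + 180° = 140.48°.
Angle from antisolar point = 180° − D = 39.52°.

39.5°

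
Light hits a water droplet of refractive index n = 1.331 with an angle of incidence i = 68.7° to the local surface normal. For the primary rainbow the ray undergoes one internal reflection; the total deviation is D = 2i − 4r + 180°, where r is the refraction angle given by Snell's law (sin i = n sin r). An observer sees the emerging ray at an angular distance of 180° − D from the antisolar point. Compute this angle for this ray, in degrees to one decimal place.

40.3°

sin r = sin 68.7° / 1.331 = 0.9317/1.331 = 0.7000; r = 44.43°.
D = 2·68.7° − 4·44.43° + 180° = 137.40° − 177.71° + 180° = 139.69°.
Angle from antisolar point = 180° − D = 40.31°.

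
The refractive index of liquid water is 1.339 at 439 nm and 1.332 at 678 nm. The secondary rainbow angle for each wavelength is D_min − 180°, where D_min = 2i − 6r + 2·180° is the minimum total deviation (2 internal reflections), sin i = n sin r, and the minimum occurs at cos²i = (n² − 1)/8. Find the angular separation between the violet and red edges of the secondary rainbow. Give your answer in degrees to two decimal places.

At 439 nm (n = 1.339): cos²i = 0.09912 → i = 71.650°, r = 45.141°, D_min = 232.451°, rainbow angle = 52.451°.
At 678 nm (n = 1.332): cos²i = 0.09678 → i = 71.875°, r = 45.520°, D_min = 230.628°, rainbow angle = 50.628°.
Angular width = |52.451° − 50.628°| = 1.823°.

1.82°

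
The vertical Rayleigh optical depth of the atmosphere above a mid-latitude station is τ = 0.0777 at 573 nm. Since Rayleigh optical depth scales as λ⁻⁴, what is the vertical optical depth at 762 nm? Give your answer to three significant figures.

τ(762 nm) = τ(573 nm) × (573/762)⁴ = 0.0777 × (0.7520)⁴ = 0.0777 × 0.3197 = 0.0248.

0.0248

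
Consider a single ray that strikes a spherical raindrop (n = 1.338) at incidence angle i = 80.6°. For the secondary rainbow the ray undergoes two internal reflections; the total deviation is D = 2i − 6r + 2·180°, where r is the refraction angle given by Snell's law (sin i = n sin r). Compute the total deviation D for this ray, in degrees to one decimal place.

sin r = sin 80.6° / 1.338 = 0.9866/1.338 = 0.7373; r = 47.51°.
D = 2·80.6° − 6·47.51° + 2·180° = 161.20° − 285.04° + 360° = 236.16°.

236.2°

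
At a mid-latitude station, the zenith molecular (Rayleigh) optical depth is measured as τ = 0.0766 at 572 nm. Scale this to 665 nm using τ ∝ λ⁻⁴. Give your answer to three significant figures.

0.0419

τ(665 nm) = τ(572 nm) × (572/665)⁴ = 0.0766 × (0.8602)⁴ = 0.0766 × 0.5474 = 0.0419.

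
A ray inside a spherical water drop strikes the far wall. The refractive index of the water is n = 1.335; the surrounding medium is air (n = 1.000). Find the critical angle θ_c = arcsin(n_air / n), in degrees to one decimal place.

48.5°

sin θ_c = n_air / n = 1.000 / 1.335 = 0.7491.
θ_c = arcsin(0.7491) = 48.51°.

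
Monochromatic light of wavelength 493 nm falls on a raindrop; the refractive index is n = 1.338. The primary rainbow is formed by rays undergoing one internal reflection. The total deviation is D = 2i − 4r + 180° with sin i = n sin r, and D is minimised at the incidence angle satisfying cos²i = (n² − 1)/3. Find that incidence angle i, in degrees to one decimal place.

59.1°

cos²i = (1.338² − 1)/3 = (1.79024 − 1)/3 = 0.26341.
cos i = 0.51324, so i = 59.120°.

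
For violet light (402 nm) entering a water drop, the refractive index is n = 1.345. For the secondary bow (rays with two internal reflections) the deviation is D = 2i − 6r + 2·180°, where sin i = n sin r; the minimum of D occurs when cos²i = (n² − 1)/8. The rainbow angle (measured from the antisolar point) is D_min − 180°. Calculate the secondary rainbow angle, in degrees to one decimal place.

54.0°

cos²i = (1.80902 − 1)/8 = 0.10113; i = arccos(0.31801) = 71.458°.
sin r = sin 71.458°/1.345 = 0.70490; r = 44.821°.
D_min = 2·71.458° − 6·44.821° + 360° = 233.987°.
Rainbow angle = D_min − 180° = 53.987°.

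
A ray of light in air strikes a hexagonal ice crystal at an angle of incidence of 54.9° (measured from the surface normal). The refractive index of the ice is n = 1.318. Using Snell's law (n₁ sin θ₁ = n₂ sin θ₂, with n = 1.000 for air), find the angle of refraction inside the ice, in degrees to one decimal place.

38.4°

Snell: sin θ_r = sin θ_i / n = sin 54.9° / 1.318 = 0.8181 / 1.318 = 0.6208.
θ_r = arcsin(0.6208) = 38.37°.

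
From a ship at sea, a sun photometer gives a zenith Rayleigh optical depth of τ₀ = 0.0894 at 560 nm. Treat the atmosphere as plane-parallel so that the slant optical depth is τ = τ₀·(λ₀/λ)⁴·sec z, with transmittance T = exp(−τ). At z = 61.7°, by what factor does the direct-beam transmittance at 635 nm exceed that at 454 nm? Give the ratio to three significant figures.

Airmass: sec 61.7° = 2.1093.
τ(635 nm) = 0.0894 × (560/635)⁴ × 2.1093 = 0.0894 × 0.6049 × 2.1093 = 0.1141.
τ(454 nm) = 0.0894 × (560/454)⁴ × 2.1093 = 0.0894 × 2.3149 × 2.1093 = 0.4365.
T(635)/T(454) = exp(τ_B − τ_A) = exp(0.3225) = 1.3805.

1.38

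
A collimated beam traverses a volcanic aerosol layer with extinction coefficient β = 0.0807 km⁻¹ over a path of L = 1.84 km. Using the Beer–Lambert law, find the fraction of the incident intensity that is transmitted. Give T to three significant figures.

τ = β·L = 0.0807 × 1.84 = 0.1485.
T = exp(−0.1485) = 0.8620.

0.862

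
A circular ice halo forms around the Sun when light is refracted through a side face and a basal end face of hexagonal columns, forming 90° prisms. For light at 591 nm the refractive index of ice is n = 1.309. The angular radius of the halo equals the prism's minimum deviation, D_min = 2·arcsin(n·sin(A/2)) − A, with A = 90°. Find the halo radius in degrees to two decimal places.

45.52°

n·sin(A/2) = 1.309 × sin 45° = 1.309 × 0.7071 = 0.9256.
D_min = 2·arcsin(0.9256) − 90° = 2 × 67.759° − 90° = 45.519°.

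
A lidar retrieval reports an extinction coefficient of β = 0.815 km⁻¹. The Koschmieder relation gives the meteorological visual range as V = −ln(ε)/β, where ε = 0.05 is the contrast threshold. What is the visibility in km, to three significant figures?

V = −ln(0.05) / 0.815 = 2.996 / 0.815 = 3.6757 km.

3.68 km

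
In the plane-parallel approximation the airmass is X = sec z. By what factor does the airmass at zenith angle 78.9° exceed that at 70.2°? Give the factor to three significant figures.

1.76

X(78.9°)/X(70.2°) = sec 78.9° / sec 70.2° = cos 70.2° / cos 78.9° = 0.3387/0.1925 = 1.7595.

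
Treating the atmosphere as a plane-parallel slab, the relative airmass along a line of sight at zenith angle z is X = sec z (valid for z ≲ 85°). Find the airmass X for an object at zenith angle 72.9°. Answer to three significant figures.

3.40

X = sec z = 1/cos 72.9° = 1/0.2940 = 3.4009.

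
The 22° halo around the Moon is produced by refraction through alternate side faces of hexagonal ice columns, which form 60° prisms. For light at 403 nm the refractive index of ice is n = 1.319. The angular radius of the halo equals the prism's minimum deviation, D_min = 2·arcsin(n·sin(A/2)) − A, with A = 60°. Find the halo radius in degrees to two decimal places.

22.52°

n·sin(A/2) = 1.319 × sin 30° = 1.319 × 0.5000 = 0.6595.
D_min = 2·arcsin(0.6595) − 60° = 2 × 41.262° − 60° = 22.524°.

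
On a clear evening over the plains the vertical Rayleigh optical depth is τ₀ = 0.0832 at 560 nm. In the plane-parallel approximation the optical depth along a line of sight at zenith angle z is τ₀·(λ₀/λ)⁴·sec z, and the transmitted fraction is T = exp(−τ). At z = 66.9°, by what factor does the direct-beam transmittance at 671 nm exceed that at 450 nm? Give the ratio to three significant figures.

Airmass: sec 66.9° = 2.5488.
τ(671 nm) = 0.0832 × (560/671)⁴ × 2.5488 = 0.0832 × 0.4851 × 2.5488 = 0.1029.
τ(450 nm) = 0.0832 × (560/450)⁴ × 2.5488 = 0.0832 × 2.3983 × 2.5488 = 0.5086.
T(671)/T(450) = exp(τ_B − τ_A) = exp(0.4057) = 1.5004.

1.50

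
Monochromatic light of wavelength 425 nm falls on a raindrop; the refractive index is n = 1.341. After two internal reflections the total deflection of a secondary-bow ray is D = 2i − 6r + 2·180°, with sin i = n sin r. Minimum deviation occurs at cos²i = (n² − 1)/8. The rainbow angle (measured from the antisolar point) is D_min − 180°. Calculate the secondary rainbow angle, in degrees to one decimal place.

cos²i = (1.79828 − 1)/8 = 0.09979; i = arccos(0.31589) = 71.586°.
sin r = sin 71.586°/1.341 = 0.70753; r = 45.034°.
D_min = 2·71.586° − 6·45.034° + 360° = 232.966°.
Rainbow angle = D_min − 180° = 52.966°.

53.0°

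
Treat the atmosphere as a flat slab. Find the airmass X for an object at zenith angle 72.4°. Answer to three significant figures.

X = sec z = 1/cos 72.4° = 1/0.3024 = 3.3072.

3.31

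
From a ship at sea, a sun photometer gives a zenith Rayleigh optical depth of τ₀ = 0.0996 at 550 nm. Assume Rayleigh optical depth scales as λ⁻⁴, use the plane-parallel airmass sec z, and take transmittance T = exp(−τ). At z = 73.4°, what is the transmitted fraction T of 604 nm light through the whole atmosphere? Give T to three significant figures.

0.787

sec 73.4° = 3.5003.
τ = 0.0996 × (550/604)⁴ × 3.5003 = 0.0996 × 0.6875 × 3.5003 = 0.2397.
T = exp(−0.2397) = 0.7869.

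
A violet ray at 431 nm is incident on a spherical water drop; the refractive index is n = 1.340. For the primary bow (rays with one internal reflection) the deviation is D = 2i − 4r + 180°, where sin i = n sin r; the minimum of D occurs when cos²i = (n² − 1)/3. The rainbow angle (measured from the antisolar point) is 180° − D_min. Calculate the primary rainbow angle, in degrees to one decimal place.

cos²i = (1.79560 − 1)/3 = 0.26520; i = arccos(0.51498) = 59.004°.
sin r = sin 59.004°/1.340 = 0.63971; r = 39.770°.
D_min = 2·59.004° − 4·39.770° + 180° = 138.929°.
Rainbow angle = 180° − D_min = 41.071°.

41.1°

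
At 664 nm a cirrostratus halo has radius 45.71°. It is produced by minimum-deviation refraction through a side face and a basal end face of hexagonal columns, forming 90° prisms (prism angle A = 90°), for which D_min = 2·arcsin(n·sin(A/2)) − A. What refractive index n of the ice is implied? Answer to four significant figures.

Rearranging: n = sin((D_min + A)/2) / sin(A/2).
(D_min + A)/2 = (45.71° + 90°)/2 = 67.855°.
n = sin 67.855° / sin 45° = 0.9262 / 0.7071 = 1.3099.

1.310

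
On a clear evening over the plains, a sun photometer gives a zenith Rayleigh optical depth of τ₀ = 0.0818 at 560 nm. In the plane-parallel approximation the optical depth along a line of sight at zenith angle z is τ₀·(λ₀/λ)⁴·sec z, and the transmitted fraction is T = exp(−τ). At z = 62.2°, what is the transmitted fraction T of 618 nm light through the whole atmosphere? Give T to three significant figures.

sec 62.2° = 2.1441.
τ = 0.0818 × (560/618)⁴ × 2.1441 = 0.0818 × 0.6742 × 2.1441 = 0.1183.
T = exp(−0.1183) = 0.8885.

0.888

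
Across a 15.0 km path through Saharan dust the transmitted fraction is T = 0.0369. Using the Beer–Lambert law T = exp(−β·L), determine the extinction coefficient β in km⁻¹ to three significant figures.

Beer–Lambert: T = exp(−βL) ⇒ β = −ln(T)/L = −ln(0.0369)/15.0 = 3.2995/15.0 = 0.22 km⁻¹.

0.220 km⁻¹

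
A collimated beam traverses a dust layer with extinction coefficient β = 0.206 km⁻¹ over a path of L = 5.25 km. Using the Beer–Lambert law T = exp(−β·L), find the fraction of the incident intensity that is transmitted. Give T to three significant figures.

τ = β·L = 0.206 × 5.25 = 1.0815.
T = exp(−1.0815) = 0.3391.

0.339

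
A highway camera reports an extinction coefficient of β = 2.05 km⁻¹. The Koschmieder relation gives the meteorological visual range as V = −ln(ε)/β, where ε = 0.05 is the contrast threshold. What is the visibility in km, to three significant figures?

V = −ln(0.05) / 2.05 = 2.996 / 2.05 = 1.4613 km.

1.46 km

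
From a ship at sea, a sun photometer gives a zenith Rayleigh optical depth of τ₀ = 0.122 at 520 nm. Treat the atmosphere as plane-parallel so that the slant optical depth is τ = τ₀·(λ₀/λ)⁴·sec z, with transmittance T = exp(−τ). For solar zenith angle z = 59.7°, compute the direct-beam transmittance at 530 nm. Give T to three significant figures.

0.799

sec 59.7° = 1.9821.
τ = 0.122 × (520/530)⁴ × 1.9821 = 0.122 × 0.9266 × 1.9821 = 0.2241.
T = exp(−0.2241) = 0.7993.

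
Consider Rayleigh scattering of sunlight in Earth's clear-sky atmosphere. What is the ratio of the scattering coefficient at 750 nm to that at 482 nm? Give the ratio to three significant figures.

0.171

Rayleigh scattering ∝ λ⁻⁴, so the ratio of coefficients is the inverse fourth power of the wavelength ratio.
σ(750)/σ(482) = (482/750)⁴ = (0.6427)⁴ = 0.1706.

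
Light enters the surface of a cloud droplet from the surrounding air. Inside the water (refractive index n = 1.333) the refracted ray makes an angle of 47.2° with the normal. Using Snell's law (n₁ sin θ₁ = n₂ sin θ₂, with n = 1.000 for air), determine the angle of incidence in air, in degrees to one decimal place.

Snell: sin θ_i = n · sin θ_r = 1.333 × sin 47.2° = 1.333 × 0.7337 = 0.9781.
θ_i = arcsin(0.9781) = 77.98°.

78.0°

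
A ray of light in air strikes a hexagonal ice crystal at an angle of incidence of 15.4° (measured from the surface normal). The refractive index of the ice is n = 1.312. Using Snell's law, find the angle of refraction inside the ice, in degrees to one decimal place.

11.7°

Snell: sin θ_r = sin θ_i / n = sin 15.4° / 1.312 = 0.2656 / 1.312 = 0.2024.
θ_r = arcsin(0.2024) = 11.68°.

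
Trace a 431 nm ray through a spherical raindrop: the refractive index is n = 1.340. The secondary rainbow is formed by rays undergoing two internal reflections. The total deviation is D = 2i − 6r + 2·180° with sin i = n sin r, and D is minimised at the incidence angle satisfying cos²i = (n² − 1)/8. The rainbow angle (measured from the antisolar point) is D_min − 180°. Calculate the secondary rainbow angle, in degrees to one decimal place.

52.7°

cos²i = (1.79560 − 1)/8 = 0.09945; i = arccos(0.31536) = 71.618°.
sin r = sin 71.618°/1.340 = 0.70819; r = 45.088°.
D_min = 2·71.618° − 6·45.088° + 360° = 232.709°.
Rainbow angle = D_min − 180° = 52.709°.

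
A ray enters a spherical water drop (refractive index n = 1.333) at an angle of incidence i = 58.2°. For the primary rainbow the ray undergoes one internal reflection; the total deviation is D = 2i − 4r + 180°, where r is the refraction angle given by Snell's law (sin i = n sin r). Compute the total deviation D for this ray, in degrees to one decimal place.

sin r = sin 58.2° / 1.333 = 0.8499/1.333 = 0.6376; r = 39.61°.
D = 2·58.2° − 4·39.61° + 180° = 116.40° − 158.45° + 180° = 137.95°.

138.0°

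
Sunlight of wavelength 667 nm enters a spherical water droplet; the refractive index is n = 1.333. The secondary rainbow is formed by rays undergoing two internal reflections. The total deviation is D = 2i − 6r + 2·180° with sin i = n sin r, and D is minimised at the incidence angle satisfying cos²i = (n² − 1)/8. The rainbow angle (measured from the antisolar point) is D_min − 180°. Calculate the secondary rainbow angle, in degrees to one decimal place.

cos²i = (1.77689 − 1)/8 = 0.09711; i = arccos(0.31163) = 71.843°.
sin r = sin 71.843°/1.333 = 0.71283; r = 45.466°.
D_min = 2·71.843° − 6·45.466° + 360° = 230.891°.
Rainbow angle = D_min − 180° = 50.891°.

50.9°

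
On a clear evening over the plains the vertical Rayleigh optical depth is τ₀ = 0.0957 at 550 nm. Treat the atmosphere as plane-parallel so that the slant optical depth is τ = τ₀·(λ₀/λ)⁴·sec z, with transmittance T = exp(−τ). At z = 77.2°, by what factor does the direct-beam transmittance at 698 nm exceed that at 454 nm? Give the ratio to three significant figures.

2.15

Airmass: sec 77.2° = 4.5137.
τ(698 nm) = 0.0957 × (550/698)⁴ × 4.5137 = 0.0957 × 0.3855 × 4.5137 = 0.1665.
τ(454 nm) = 0.0957 × (550/454)⁴ × 4.5137 = 0.0957 × 2.1539 × 4.5137 = 0.9304.
T(698)/T(454) = exp(τ_B − τ_A) = exp(0.7639) = 2.1466.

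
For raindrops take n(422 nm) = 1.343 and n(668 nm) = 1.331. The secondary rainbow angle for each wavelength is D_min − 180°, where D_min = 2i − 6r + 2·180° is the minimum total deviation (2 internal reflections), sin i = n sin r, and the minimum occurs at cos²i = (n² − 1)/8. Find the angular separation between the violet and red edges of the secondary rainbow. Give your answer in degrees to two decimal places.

3.11°

At 422 nm (n = 1.343): cos²i = 0.10046 → i = 71.522°, r = 44.928°, D_min = 233.478°, rainbow angle = 53.478°.
At 668 nm (n = 1.331): cos²i = 0.09645 → i = 71.907°, r = 45.575°, D_min = 230.365°, rainbow angle = 50.365°.
Angular width = |53.478° − 50.365°| = 3.113°.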